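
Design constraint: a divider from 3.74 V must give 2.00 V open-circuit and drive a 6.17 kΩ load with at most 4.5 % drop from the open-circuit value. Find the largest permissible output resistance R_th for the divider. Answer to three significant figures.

Loading drop = R_th/(R_th + R_L) ≤ 0.0450, so R_th ≤ R_L · ε/(1−ε) = 6.17 kΩ × 0.0450/0.9550 = 291 Ω.
(Any R1, R2 with R2/(R1+R2) = 0.535 and R1‖R2 ≤ 291 Ω will meet the spec.)

R_th ≤ 291 Ω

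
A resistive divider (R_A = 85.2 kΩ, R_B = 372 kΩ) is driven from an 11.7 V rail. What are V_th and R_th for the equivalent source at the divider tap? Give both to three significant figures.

V_th = 9.52 V, R_th = 69.3 kΩ

V_th is the open-circuit tap voltage: 11.7 × 372/(85.2 + 372) = 9.52 V.
With the supply zeroed, R_A and R_B appear in parallel from the tap: R_th = R_A‖R_B = (85.2 × 372)/457.2 = 69.3 kΩ.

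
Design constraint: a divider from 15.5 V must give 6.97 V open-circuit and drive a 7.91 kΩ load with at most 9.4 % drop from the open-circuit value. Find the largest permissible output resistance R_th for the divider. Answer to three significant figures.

R_th ≤ 821 Ω

Loading drop = R_th/(R_th + R_L) ≤ 0.0940, so R_th ≤ R_L · ε/(1−ε) = 7.91 kΩ × 0.0940/0.9060 = 821 Ω.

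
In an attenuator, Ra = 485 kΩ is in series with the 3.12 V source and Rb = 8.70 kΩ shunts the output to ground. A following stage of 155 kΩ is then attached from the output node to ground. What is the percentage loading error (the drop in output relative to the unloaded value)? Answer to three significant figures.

The divider's output (Thévenin) resistance is Ra‖Rb = 8.547 kΩ.
Fractional drop under load = R_th/(R_th + R_L) = 8.547 / (8.547 + 155) = 0.05226.
So the output falls by 5.23 %.

5.23 %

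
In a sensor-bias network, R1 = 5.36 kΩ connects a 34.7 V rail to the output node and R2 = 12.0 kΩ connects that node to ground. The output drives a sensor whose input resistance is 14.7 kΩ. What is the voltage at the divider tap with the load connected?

V_out ≈ 19.2 V

The load sits in parallel with R2: R2‖R_L = (12.0 × 14.7) / (12.0 + 14.7) = 6.607 kΩ.
V_out = 34.7 × 6.607 / (5.36 + 6.607) = 34.7 × 6.607/11.97 = 19.2 V.
(Unloaded it would have been 24.0 V.)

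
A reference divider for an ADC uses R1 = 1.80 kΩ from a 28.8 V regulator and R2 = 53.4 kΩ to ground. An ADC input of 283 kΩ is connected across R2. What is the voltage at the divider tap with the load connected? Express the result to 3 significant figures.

The load sits in parallel with R2: R2‖R_L = (53.4 × 283) / (53.4 + 283) = 44.92 kΩ.
V_out = 28.8 × 44.92 / (1.80 + 44.92) = 28.8 × 44.92/46.72 = 27.7 V.
(Unloaded it would have been 27.9 V.)

V_out ≈ 27.7 V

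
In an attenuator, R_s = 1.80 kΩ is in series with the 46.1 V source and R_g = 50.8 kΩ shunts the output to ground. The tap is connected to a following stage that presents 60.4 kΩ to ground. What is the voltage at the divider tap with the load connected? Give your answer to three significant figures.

The load sits in parallel with R_g: R_g‖R_L = (50.8 × 60.4) / (50.8 + 60.4) = 27.59 kΩ.
V_out = 46.1 × 27.59 / (1.80 + 27.59) = 46.1 × 27.59/29.39 = 43.3 V.

V_out ≈ 43.3 V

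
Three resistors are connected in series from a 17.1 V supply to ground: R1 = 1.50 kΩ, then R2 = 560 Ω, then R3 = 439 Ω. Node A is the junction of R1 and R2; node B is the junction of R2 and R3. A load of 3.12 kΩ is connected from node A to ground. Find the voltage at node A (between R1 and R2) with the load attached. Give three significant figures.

Below node A the series string R2+R3 = 999.0 Ω sits in parallel with the 3120 Ω load: 756.7 Ω.
V_A = 17.1 × 756.7/(1500 + 756.7) = 5.73 V.

V ≈ 5.73 V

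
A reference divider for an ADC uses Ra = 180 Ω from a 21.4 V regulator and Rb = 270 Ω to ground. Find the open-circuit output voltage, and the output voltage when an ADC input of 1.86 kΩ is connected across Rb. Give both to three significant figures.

Open-circuit: V = 21.4 × 270/(180 + 270) = 12.8 V.
With the load, Rb becomes Rb‖R_L = 235.8 Ω, so V = 21.4 × 235.8/415.8 = 12.1 V.

Unloaded: 12.8 V; loaded: 12.1 V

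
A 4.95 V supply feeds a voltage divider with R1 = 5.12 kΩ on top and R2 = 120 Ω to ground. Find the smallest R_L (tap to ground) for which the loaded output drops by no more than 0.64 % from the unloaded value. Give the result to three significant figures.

Output resistance R_th = R1‖R2 = (5120 × 120)/5240 = 117.3 Ω.
The fractional drop is R_th/(R_th + R_L); requiring this ≤ 0.00640 gives R_L ≥ R_th(1/0.00640 − 1) = 117.3 × 155.2 = 18.2 kΩ.

R_L(min) ≈ 18.2 kΩ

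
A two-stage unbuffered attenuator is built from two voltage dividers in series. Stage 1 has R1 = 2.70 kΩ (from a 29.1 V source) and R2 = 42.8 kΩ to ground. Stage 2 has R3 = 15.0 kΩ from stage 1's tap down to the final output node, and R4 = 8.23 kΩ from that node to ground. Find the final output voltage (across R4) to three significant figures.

Stage 2 presents R3+R4 = 23.23 kΩ as a load on stage 1's tap.
Stage 1's lower leg becomes R2‖(R3+R4) = 15.06 kΩ, so V_mid = 29.1 × 15.06/17.76 = 24.68 V.
Stage 2 is itself unloaded: V_out = V_mid × R4/(R3+R4) = 24.68 × 8.23/23.23 = 8.74 V.

V_out ≈ 8.74 V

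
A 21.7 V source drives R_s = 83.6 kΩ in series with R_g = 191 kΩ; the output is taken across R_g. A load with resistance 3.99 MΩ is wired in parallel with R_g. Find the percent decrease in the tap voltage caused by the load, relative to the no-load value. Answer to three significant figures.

1.44 %

The divider's output (Thévenin) resistance is R_s‖R_g = 58.15 kΩ.
Fractional drop under load = R_th/(R_th + R_L) = 58.15 / (58.15 + 3990) = 0.01436.
So the output falls by 1.44 %.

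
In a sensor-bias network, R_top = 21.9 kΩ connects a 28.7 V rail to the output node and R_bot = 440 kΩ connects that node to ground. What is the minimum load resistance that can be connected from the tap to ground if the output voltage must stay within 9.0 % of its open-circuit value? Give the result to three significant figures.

Output resistance R_th = R_top‖R_bot = (21.9 × 440)/461.9 = 20.86 kΩ.
The fractional drop is R_th/(R_th + R_L); requiring this ≤ 0.0900 gives R_L ≥ R_th(1/0.0900 − 1) = 20.86 × 10.11 = 211 kΩ.

R_L(min) ≈ 211 kΩ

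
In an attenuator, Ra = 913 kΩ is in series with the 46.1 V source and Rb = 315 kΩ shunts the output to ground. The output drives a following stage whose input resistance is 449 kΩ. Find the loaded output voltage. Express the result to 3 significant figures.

The load sits in parallel with Rb: Rb‖R_L = (315 × 449) / (315 + 449) = 185.1 kΩ.
V_out = 46.1 × 185.1 / (913 + 185.1) = 46.1 × 185.1/1098 = 7.77 V.
(Unloaded it would have been 11.8 V.)

V_out ≈ 7.77 V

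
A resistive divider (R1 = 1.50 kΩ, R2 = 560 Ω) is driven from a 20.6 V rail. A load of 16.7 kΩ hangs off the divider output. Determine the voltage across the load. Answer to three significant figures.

The load sits in parallel with R2: R2‖R_L = (560 × 16700) / (560 + 16700) = 541.8 Ω.
V_out = 20.6 × 541.8 / (1500 + 541.8) = 20.6 × 541.8/2042 = 5.47 V.

V_out ≈ 5.47 V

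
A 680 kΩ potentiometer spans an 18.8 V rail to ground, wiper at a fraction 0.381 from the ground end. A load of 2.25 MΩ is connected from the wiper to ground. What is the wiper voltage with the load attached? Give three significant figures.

V ≈ 6.69 V

The wiper splits the pot into (1−α)R = 420.9 kΩ above and αR = 259.1 kΩ below.
Lower section ‖ load = 232.3 kΩ.
V_wiper = 18.8 × 232.3/(420.9 + 232.3) = 6.69 V.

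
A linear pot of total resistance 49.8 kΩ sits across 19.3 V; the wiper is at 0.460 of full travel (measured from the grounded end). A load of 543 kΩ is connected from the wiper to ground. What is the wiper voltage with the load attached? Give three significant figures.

V ≈ 8.68 V

The wiper splits the pot into (1−α)R = 26.89 kΩ above and αR = 22.91 kΩ below.
Lower section ‖ load = 21.98 kΩ.
V_wiper = 19.3 × 21.98/(26.89 + 21.98) = 8.68 V.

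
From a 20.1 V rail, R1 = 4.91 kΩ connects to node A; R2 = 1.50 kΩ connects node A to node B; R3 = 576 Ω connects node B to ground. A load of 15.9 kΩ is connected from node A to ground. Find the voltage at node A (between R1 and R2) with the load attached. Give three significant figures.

Below node A the series string R2+R3 = 2076 Ω sits in parallel with the 15900 Ω load: 1836 Ω.
V_A = 20.1 × 1836/(4910 + 1836) = 5.47 V.

V ≈ 5.47 V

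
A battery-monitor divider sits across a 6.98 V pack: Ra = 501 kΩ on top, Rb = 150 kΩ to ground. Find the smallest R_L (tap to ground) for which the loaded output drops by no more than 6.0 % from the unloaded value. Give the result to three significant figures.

R_L(min) ≈ 1.81 MΩ

Output resistance R_th = Ra‖Rb = (501 × 150)/651.0 = 115.4 kΩ.
The fractional drop is R_th/(R_th + R_L); requiring this ≤ 0.0600 gives R_L ≥ R_th(1/0.0600 − 1) = 115.4 × 15.67 = 1.81 MΩ.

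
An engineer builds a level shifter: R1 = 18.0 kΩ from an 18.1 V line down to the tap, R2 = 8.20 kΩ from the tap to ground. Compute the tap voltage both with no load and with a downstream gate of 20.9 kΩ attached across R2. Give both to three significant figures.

Unloaded: 5.66 V; loaded: 4.46 V

Open-circuit: V = 18.1 × 8.20/(18.0 + 8.20) = 5.66 V.
With the load, R2 becomes R2‖R_L = 5.889 kΩ, so V = 18.1 × 5.889/23.89 = 4.46 V.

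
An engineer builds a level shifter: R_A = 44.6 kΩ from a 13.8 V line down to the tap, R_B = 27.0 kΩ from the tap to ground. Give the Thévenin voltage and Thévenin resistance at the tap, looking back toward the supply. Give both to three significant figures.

V_th = 5.20 V, R_th = 16.8 kΩ

V_th is the open-circuit tap voltage: 13.8 × 27.0/(44.6 + 27.0) = 5.20 V.
With the supply zeroed, R_A and R_B appear in parallel from the tap: R_th = R_A‖R_B = (44.6 × 27.0)/71.60 = 16.8 kΩ.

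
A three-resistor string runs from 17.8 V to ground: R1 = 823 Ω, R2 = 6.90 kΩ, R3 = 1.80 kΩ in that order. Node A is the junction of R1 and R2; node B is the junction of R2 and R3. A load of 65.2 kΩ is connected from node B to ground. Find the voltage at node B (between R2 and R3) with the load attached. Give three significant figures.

At node B, R3 is in parallel with the load: R3‖R_L = 1752 Ω.
Below node A the resistance is R2 + (R3‖R_L) = 8652 Ω, so V_A = 17.8 × 8652/9475 = 16.25 V.
Then V_B = V_A × (R3‖R_L)/(R2 + R3‖R_L) = 16.25 × 1752/8652 = 3.29 V.

V ≈ 3.29 V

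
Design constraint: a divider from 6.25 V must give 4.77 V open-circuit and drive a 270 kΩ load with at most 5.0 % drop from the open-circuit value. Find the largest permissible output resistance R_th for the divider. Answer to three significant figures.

R_th ≤ 14.2 kΩ

Loading drop = R_th/(R_th + R_L) ≤ 0.0500, so R_th ≤ R_L · ε/(1−ε) = 270 kΩ × 0.0500/0.9500 = 14.2 kΩ.
(Any R1, R2 with R2/(R1+R2) = 0.763 and R1‖R2 ≤ 14.2 kΩ will meet the spec.)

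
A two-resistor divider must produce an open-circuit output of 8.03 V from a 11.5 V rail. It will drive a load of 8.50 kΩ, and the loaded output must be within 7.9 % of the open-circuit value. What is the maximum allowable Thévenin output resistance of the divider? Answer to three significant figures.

R_th ≤ 729 Ω

Loading drop = R_th/(R_th + R_L) ≤ 0.0790, so R_th ≤ R_L · ε/(1−ε) = 8.50 kΩ × 0.0790/0.9210 = 729 Ω.
(Any R1, R2 with R2/(R1+R2) = 0.698 and R1‖R2 ≤ 729 Ω will meet the spec.)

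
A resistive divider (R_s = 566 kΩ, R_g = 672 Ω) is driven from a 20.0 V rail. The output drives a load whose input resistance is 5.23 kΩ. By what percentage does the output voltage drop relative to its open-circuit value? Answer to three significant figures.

11.4 %

The divider's output (Thévenin) resistance is R_s‖R_g = 671.2 Ω.
Fractional drop under load = R_th/(R_th + R_L) = 671.2 / (671.2 + 5230) = 0.1137.
So the output falls by 11.4 %.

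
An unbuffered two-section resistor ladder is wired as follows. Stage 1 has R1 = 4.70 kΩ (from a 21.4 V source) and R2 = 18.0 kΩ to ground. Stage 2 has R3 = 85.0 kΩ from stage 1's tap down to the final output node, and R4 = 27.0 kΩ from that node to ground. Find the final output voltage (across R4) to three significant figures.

V_out ≈ 3.96 V

Stage 2 presents R3+R4 = 112.0 kΩ as a load on stage 1's tap.
Stage 1's lower leg becomes R2‖(R3+R4) = 15.51 kΩ, so V_mid = 21.4 × 15.51/20.21 = 16.42 V.
Stage 2 is itself unloaded: V_out = V_mid × R4/(R3+R4) = 16.42 × 27.0/112.0 = 3.96 V.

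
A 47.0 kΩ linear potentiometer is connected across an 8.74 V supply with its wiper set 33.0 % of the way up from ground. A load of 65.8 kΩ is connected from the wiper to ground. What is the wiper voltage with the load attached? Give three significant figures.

V ≈ 2.49 V

The wiper splits the pot into (1−α)R = 31.49 kΩ above and αR = 15.51 kΩ below.
Lower section ‖ load = 12.55 kΩ.
V_wiper = 8.74 × 12.55/(31.49 + 12.55) = 2.49 V.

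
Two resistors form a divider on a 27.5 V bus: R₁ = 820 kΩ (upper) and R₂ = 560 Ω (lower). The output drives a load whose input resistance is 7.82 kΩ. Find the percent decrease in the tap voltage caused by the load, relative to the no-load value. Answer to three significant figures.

6.68 %

The divider's output (Thévenin) resistance is R₁‖R₂ = 559.6 Ω.
Fractional drop under load = R_th/(R_th + R_L) = 559.6 / (559.6 + 7820) = 0.06678.
So the output falls by 6.68 %.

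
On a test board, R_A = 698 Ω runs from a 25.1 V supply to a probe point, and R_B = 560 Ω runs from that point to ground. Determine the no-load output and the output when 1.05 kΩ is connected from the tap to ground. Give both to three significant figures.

Unloaded: 11.2 V; loaded: 8.62 V

Open-circuit: V = 25.1 × 560/(698 + 560) = 11.2 V.
With the load, R_B becomes R_B‖R_L = 365.2 Ω, so V = 25.1 × 365.2/1063 = 8.62 V.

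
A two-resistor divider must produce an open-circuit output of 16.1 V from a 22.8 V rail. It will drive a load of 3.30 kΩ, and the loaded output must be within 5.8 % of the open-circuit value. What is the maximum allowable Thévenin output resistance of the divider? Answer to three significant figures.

R_th ≤ 203 Ω

Loading drop = R_th/(R_th + R_L) ≤ 0.0580, so R_th ≤ R_L · ε/(1−ε) = 3.30 kΩ × 0.0580/0.9420 = 203 Ω.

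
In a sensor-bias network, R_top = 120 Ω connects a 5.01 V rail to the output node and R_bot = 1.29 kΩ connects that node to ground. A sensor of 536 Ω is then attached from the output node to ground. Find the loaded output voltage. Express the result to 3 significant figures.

V_out ≈ 3.80 V

The load sits in parallel with R_bot: R_bot‖R_L = (1290 × 536) / (1290 + 536) = 378.7 Ω.
V_out = 5.01 × 378.7 / (120 + 378.7) = 5.01 × 378.7/498.7 = 3.80 V.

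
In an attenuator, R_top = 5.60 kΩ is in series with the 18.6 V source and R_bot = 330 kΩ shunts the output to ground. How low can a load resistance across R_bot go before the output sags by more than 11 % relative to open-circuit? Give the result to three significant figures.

R_L(min) ≈ 44.6 kΩ

Output resistance R_th = R_top‖R_bot = (5.60 × 330)/335.6 = 5.507 kΩ.
The fractional drop is R_th/(R_th + R_L); requiring this ≤ 0.110 gives R_L ≥ R_th(1/0.110 − 1) = 5.507 × 8.091 = 44.6 kΩ.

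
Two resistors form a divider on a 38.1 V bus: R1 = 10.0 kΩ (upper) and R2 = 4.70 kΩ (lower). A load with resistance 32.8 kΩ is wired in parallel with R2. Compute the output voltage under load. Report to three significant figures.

V_out ≈ 11.1 V

The load sits in parallel with R2: R2‖R_L = (4.70 × 32.8) / (4.70 + 32.8) = 4.111 kΩ.
V_out = 38.1 × 4.111 / (10.0 + 4.111) = 38.1 × 4.111/14.11 = 11.1 V.
(Unloaded it would have been 12.2 V.)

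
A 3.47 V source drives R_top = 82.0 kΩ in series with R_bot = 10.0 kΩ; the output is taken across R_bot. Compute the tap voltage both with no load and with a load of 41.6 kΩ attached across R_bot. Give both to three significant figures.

Open-circuit: V = 3.47 × 10.0/(82.0 + 10.0) = 0.377 V.
With the load, R_bot becomes R_bot‖R_L = 8.062 kΩ, so V = 3.47 × 8.062/90.06 = 0.311 V.

Unloaded: 0.377 V; loaded: 0.311 V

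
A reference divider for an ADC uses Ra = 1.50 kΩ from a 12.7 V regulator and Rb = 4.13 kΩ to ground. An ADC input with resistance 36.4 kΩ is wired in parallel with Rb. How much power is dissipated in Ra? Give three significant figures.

Total resistance from the source is Ra + (Rb‖R_L) = 5.209 kΩ, so I = 12.7/5.209 kΩ = 2.438 mA.
P = I²·Ra = (2.438 mA)² × 1.50 kΩ = 8.92 mW.

P ≈ 8.92 mW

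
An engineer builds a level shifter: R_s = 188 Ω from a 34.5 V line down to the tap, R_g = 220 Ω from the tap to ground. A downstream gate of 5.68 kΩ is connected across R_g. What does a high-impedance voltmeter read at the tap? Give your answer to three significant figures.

V_out ≈ 18.3 V

The load sits in parallel with R_g: R_g‖R_L = (220 × 5680) / (220 + 5680) = 211.8 Ω.
V_out = 34.5 × 211.8 / (188 + 211.8) = 34.5 × 211.8/399.8 = 18.3 V.
(Unloaded it would have been 18.6 V.)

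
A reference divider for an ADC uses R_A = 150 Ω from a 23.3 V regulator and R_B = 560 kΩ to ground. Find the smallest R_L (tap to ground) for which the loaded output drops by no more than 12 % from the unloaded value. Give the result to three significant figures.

Output resistance R_th = R_A‖R_B = (150 × 560000)/560200 = 150.0 Ω.
The fractional drop is R_th/(R_th + R_L); requiring this ≤ 0.120 gives R_L ≥ R_th(1/0.120 − 1) = 150.0 × 7.333 = 1.10 kΩ.

R_L(min) ≈ 1.10 kΩ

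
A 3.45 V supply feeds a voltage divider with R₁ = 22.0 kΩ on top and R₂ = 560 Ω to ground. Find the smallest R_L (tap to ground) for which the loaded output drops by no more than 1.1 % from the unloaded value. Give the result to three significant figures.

Output resistance R_th = R₁‖R₂ = (22000 × 560)/22560 = 546.1 Ω.
The fractional drop is R_th/(R_th + R_L); requiring this ≤ 0.0110 gives R_L ≥ R_th(1/0.0110 − 1) = 546.1 × 89.91 = 49.1 kΩ.

R_L(min) ≈ 49.1 kΩ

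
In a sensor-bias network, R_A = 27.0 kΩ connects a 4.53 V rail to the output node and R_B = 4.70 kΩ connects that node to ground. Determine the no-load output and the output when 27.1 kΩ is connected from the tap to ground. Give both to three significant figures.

Open-circuit: V = 4.53 × 4.70/(27.0 + 4.70) = 0.672 V.
With the load, R_B becomes R_B‖R_L = 4.005 kΩ, so V = 4.53 × 4.005/31.01 = 0.585 V.

Unloaded: 0.672 V; loaded: 0.585 V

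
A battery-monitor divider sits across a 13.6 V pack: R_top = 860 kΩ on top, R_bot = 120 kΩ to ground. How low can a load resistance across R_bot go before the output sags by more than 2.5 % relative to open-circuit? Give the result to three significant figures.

R_L(min) ≈ 4.11 MΩ

Output resistance R_th = R_top‖R_bot = (860 × 120)/980.0 = 105.3 kΩ.
The fractional drop is R_th/(R_th + R_L); requiring this ≤ 0.0250 gives R_L ≥ R_th(1/0.0250 − 1) = 105.3 × 39.00 = 4.11 MΩ.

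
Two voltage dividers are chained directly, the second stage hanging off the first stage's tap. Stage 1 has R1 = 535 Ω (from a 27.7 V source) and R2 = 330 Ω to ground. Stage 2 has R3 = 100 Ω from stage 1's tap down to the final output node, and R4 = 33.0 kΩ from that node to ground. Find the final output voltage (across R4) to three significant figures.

V_out ≈ 10.5 V

Stage 2 presents R3+R4 = 33100 Ω as a load on stage 1's tap.
Stage 1's lower leg becomes R2‖(R3+R4) = 326.7 Ω, so V_mid = 27.7 × 326.7/861.7 = 10.50 V.
Stage 2 is itself unloaded: V_out = V_mid × R4/(R3+R4) = 10.50 × 33000/33100 = 10.5 V.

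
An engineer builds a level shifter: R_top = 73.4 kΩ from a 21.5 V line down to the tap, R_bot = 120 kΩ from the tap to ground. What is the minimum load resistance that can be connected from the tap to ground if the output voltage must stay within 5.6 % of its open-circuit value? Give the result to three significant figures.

Output resistance R_th = R_top‖R_bot = (73.4 × 120)/193.4 = 45.54 kΩ.
The fractional drop is R_th/(R_th + R_L); requiring this ≤ 0.0560 gives R_L ≥ R_th(1/0.0560 − 1) = 45.54 × 16.86 = 768 kΩ.

R_L(min) ≈ 768 kΩ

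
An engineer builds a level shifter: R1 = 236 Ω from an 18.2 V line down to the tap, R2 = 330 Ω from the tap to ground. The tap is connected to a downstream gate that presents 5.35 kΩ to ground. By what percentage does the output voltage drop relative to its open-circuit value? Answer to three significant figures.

The divider's output (Thévenin) resistance is R1‖R2 = 137.6 Ω.
Fractional drop under load = R_th/(R_th + R_L) = 137.6 / (137.6 + 5350) = 0.02507.
So the output falls by 2.51 %.

2.51 %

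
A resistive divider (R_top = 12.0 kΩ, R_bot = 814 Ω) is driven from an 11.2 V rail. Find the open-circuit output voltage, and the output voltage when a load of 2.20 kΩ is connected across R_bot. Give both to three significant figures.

Open-circuit: V = 11.2 × 814/(12000 + 814) = 0.711 V.
With the load, R_bot becomes R_bot‖R_L = 594.2 Ω, so V = 11.2 × 594.2/12590 = 0.528 V.

Unloaded: 0.711 V; loaded: 0.528 V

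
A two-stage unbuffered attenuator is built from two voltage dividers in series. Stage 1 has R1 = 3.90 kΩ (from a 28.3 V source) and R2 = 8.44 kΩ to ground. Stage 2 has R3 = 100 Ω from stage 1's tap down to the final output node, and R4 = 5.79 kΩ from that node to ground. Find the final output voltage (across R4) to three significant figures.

Stage 2 presents R3+R4 = 5890 Ω as a load on stage 1's tap.
Stage 1's lower leg becomes R2‖(R3+R4) = 3469 Ω, so V_mid = 28.3 × 3469/7369 = 13.32 V.
Stage 2 is itself unloaded: V_out = V_mid × R4/(R3+R4) = 13.32 × 5790/5890 = 13.1 V.

V_out ≈ 13.1 V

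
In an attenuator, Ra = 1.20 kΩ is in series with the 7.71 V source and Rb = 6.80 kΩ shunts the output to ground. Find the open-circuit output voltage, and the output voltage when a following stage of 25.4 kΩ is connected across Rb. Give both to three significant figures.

Open-circuit: V = 7.71 × 6.80/(1.20 + 6.80) = 6.55 V.
With the load, Rb becomes Rb‖R_L = 5.364 kΩ, so V = 7.71 × 5.364/6.564 = 6.30 V.

Unloaded: 6.55 V; loaded: 6.30 V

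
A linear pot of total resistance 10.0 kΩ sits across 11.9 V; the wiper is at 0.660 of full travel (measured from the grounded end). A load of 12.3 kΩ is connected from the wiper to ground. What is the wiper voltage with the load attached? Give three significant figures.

The wiper splits the pot into (1−α)R = 3.400 kΩ above and αR = 6.600 kΩ below.
Lower section ‖ load = 4.295 kΩ.
V_wiper = 11.9 × 4.295/(3.400 + 4.295) = 6.64 V.

V ≈ 6.64 V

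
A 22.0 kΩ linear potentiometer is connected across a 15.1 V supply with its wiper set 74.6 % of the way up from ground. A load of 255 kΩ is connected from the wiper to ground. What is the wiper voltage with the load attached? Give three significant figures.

V ≈ 11.1 V

The wiper splits the pot into (1−α)R = 5.588 kΩ above and αR = 16.41 kΩ below.
Lower section ‖ load = 15.42 kΩ.
V_wiper = 15.1 × 15.42/(5.588 + 15.42) = 11.1 V.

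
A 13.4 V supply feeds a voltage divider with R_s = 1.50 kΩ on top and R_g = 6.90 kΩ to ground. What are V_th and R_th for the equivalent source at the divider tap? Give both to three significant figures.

V_th = 11.0 V, R_th = 1.23 kΩ

V_th is the open-circuit tap voltage: 13.4 × 6.90/(1.50 + 6.90) = 11.0 V.
With the supply zeroed, R_s and R_g appear in parallel from the tap: R_th = R_s‖R_g = (1.50 × 6.90)/8.400 = 1.23 kΩ.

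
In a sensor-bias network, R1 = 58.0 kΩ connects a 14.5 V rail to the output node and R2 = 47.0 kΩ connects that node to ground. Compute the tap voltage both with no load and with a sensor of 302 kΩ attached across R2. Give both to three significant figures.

Open-circuit: V = 14.5 × 47.0/(58.0 + 47.0) = 6.49 V.
With the load, R2 becomes R2‖R_L = 40.67 kΩ, so V = 14.5 × 40.67/98.67 = 5.98 V.

Unloaded: 6.49 V; loaded: 5.98 V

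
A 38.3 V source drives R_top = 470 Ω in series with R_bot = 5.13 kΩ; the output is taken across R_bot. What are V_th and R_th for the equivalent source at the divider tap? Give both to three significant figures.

V_th = 35.1 V, R_th = 431 Ω

V_th is the open-circuit tap voltage: 38.3 × 5130/(470 + 5130) = 35.1 V.
With the supply zeroed, R_top and R_bot appear in parallel from the tap: R_th = R_top‖R_bot = (470 × 5130)/5600 = 431 Ω.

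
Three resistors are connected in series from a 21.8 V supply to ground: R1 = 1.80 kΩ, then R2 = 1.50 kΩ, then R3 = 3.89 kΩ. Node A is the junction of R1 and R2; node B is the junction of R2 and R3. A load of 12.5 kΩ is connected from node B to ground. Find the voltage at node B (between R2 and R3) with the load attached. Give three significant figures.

At node B, R3 is in parallel with the load: R3‖R_L = 2.967 kΩ.
Below node A the resistance is R2 + (R3‖R_L) = 4.467 kΩ, so V_A = 21.8 × 4.467/6.267 = 15.54 V.
Then V_B = V_A × (R3‖R_L)/(R2 + R3‖R_L) = 15.54 × 2.967/4.467 = 10.3 V.

V ≈ 10.3 V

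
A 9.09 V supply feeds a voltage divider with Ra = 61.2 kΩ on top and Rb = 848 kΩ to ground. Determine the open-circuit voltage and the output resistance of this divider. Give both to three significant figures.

V_th = 8.48 V, R_th = 57.1 kΩ

V_th is the open-circuit tap voltage: 9.09 × 848/(61.2 + 848) = 8.48 V.
With the supply zeroed, Ra and Rb appear in parallel from the tap: R_th = Ra‖Rb = (61.2 × 848)/909.2 = 57.1 kΩ.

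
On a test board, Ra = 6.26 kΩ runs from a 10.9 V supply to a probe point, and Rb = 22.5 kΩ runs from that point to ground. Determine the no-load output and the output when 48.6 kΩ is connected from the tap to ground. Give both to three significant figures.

Open-circuit: V = 10.9 × 22.5/(6.26 + 22.5) = 8.53 V.
With the load, Rb becomes Rb‖R_L = 15.38 kΩ, so V = 10.9 × 15.38/21.64 = 7.75 V.

Unloaded: 8.53 V; loaded: 7.75 V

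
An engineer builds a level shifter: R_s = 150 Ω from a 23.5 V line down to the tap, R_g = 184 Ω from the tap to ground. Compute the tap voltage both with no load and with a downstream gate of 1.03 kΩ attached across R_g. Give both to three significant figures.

Unloaded: 12.9 V; loaded: 12.0 V

Open-circuit: V = 23.5 × 184/(150 + 184) = 12.9 V.
With the load, R_g becomes R_g‖R_L = 156.1 Ω, so V = 23.5 × 156.1/306.1 = 12.0 V.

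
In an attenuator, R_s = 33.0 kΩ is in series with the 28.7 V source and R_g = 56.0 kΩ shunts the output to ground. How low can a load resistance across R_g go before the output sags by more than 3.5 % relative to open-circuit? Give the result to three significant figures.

Output resistance R_th = R_s‖R_g = (33.0 × 56.0)/89.00 = 20.76 kΩ.
The fractional drop is R_th/(R_th + R_L); requiring this ≤ 0.0350 gives R_L ≥ R_th(1/0.0350 − 1) = 20.76 × 27.57 = 572 kΩ.

R_L(min) ≈ 572 kΩ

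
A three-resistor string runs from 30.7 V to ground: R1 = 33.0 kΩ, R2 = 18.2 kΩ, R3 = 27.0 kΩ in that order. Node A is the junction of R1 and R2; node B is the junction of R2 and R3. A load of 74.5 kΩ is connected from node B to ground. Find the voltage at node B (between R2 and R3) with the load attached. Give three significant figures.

V ≈ 8.57 V

At node B, R3 is in parallel with the load: R3‖R_L = 19.82 kΩ.
Below node A the resistance is R2 + (R3‖R_L) = 38.02 kΩ, so V_A = 30.7 × 38.02/71.02 = 16.43 V.
Then V_B = V_A × (R3‖R_L)/(R2 + R3‖R_L) = 16.43 × 19.82/38.02 = 8.57 V.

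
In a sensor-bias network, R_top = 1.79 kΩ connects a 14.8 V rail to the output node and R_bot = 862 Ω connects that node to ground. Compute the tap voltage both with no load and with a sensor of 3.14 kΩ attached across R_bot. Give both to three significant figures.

Unloaded: 4.81 V; loaded: 4.06 V

Open-circuit: V = 14.8 × 862/(1790 + 862) = 4.81 V.
With the load, R_bot becomes R_bot‖R_L = 676.3 Ω, so V = 14.8 × 676.3/2466 = 4.06 V.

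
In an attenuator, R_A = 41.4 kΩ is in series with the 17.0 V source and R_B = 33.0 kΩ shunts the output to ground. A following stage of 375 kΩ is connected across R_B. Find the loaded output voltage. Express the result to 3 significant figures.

V_out ≈ 7.19 V

The load sits in parallel with R_B: R_B‖R_L = (33.0 × 375) / (33.0 + 375) = 30.33 kΩ.
V_out = 17.0 × 30.33 / (41.4 + 30.33) = 17.0 × 30.33/71.73 = 7.19 V.
(Unloaded it would have been 7.54 V.)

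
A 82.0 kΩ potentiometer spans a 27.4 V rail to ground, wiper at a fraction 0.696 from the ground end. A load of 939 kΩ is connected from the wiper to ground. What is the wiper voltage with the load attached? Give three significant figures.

V ≈ 18.7 V

The wiper splits the pot into (1−α)R = 24.93 kΩ above and αR = 57.07 kΩ below.
Lower section ‖ load = 53.80 kΩ.
V_wiper = 27.4 × 53.80/(24.93 + 53.80) = 18.7 V.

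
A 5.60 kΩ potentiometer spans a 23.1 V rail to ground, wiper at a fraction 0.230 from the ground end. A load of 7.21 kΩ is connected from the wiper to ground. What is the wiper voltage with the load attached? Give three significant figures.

V ≈ 4.67 V

The wiper splits the pot into (1−α)R = 4.312 kΩ above and αR = 1.288 kΩ below.
Lower section ‖ load = 1.093 kΩ.
V_wiper = 23.1 × 1.093/(4.312 + 1.093) = 4.67 V.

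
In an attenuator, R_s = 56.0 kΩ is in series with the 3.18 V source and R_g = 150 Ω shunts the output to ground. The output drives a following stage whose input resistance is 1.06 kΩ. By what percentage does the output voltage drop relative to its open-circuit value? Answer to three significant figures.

12.4 %

Unloaded V = 3.18 × 150/56150 = 0.0084951 V.
Loaded: R_g‖R_L = 131.4 Ω, giving V = 3.18 × 131.4/56130 = 0.0074445 V.
Drop = (0.0084951 − 0.0074445) / 0.0084951 = 12.4 %.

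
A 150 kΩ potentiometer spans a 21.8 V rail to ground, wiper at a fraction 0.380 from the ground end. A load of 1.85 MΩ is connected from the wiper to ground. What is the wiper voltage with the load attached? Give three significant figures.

The wiper splits the pot into (1−α)R = 93.00 kΩ above and αR = 57.00 kΩ below.
Lower section ‖ load = 55.30 kΩ.
V_wiper = 21.8 × 55.30/(93.00 + 55.30) = 8.13 V.

V ≈ 8.13 V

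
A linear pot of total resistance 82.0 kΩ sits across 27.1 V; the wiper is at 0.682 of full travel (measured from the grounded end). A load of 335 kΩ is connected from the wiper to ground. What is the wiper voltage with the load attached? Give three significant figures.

V ≈ 17.6 V

The wiper splits the pot into (1−α)R = 26.08 kΩ above and αR = 55.92 kΩ below.
Lower section ‖ load = 47.92 kΩ.
V_wiper = 27.1 × 47.92/(26.08 + 47.92) = 17.6 V.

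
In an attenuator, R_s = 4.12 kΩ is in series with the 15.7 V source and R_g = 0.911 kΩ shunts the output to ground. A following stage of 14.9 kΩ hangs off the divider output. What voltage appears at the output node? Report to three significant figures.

V_out ≈ 2.71 V

The load sits in parallel with R_g: R_g‖R_L = (911 × 14900) / (911 + 14900) = 858.5 Ω.
V_out = 15.7 × 858.5 / (4120 + 858.5) = 15.7 × 858.5/4979 = 2.71 V.
(Unloaded it would have been 2.84 V.)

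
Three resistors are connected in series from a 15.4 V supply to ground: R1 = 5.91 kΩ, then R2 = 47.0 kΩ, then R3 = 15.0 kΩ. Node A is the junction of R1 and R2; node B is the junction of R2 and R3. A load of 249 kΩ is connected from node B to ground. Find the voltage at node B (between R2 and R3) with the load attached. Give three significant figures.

V ≈ 3.25 V

At node B, R3 is in parallel with the load: R3‖R_L = 14.15 kΩ.
Below node A the resistance is R2 + (R3‖R_L) = 61.15 kΩ, so V_A = 15.4 × 61.15/67.06 = 14.04 V.
Then V_B = V_A × (R3‖R_L)/(R2 + R3‖R_L) = 14.04 × 14.15/61.15 = 3.25 V.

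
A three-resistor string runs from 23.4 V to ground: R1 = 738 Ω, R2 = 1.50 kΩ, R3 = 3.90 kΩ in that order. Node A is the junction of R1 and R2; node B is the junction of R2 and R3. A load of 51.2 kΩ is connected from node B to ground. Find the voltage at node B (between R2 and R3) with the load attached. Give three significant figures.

At node B, R3 is in parallel with the load: R3‖R_L = 3624 Ω.
Below node A the resistance is R2 + (R3‖R_L) = 5124 Ω, so V_A = 23.4 × 5124/5862 = 20.45 V.
Then V_B = V_A × (R3‖R_L)/(R2 + R3‖R_L) = 20.45 × 3624/5124 = 14.5 V.

V ≈ 14.5 V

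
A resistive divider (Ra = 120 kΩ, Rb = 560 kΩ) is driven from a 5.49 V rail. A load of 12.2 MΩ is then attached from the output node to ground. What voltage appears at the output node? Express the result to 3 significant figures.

V_out ≈ 4.48 V

The load sits in parallel with Rb: Rb‖R_L = (560 × 12200) / (560 + 12200) = 535.4 kΩ.
V_out = 5.49 × 535.4 / (120 + 535.4) = 5.49 × 535.4/655.4 = 4.48 V.
(Unloaded it would have been 4.52 V.)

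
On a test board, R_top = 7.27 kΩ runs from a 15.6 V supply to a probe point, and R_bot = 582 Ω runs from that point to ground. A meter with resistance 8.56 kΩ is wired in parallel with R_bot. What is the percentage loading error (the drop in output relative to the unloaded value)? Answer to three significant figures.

5.92 %

The divider's output (Thévenin) resistance is R_top‖R_bot = 538.9 Ω.
Fractional drop under load = R_th/(R_th + R_L) = 538.9 / (538.9 + 8560) = 0.05922.
So the output falls by 5.92 %.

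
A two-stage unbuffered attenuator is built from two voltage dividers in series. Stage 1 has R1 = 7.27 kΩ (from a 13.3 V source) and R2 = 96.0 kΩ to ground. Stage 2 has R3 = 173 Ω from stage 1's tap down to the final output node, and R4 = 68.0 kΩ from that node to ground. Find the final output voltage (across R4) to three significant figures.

Stage 2 presents R3+R4 = 68170 Ω as a load on stage 1's tap.
Stage 1's lower leg becomes R2‖(R3+R4) = 39860 Ω, so V_mid = 13.3 × 39860/47130 = 11.25 V.
Stage 2 is itself unloaded: V_out = V_mid × R4/(R3+R4) = 11.25 × 68000/68170 = 11.2 V.

V_out ≈ 11.2 V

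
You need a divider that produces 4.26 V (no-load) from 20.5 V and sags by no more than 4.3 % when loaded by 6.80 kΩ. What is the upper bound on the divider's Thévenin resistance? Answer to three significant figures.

Loading drop = R_th/(R_th + R_L) ≤ 0.0430, so R_th ≤ R_L · ε/(1−ε) = 6.80 kΩ × 0.0430/0.9570 = 306 Ω.

R_th ≤ 306 Ω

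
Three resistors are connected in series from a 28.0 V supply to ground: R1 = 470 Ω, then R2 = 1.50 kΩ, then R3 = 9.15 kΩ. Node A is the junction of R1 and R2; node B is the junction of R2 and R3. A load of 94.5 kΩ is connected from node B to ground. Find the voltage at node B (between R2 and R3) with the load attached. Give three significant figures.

V ≈ 22.7 V

At node B, R3 is in parallel with the load: R3‖R_L = 8342 Ω.
Below node A the resistance is R2 + (R3‖R_L) = 9842 Ω, so V_A = 28.0 × 9842/10310 = 26.72 V.
Then V_B = V_A × (R3‖R_L)/(R2 + R3‖R_L) = 26.72 × 8342/9842 = 22.7 V.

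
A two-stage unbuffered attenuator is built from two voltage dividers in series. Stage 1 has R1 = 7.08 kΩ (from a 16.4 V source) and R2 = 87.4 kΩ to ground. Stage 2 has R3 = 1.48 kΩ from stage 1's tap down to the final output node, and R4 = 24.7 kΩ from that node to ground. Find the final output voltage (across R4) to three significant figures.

Stage 2 presents R3+R4 = 26.18 kΩ as a load on stage 1's tap.
Stage 1's lower leg becomes R2‖(R3+R4) = 20.15 kΩ, so V_mid = 16.4 × 20.15/27.23 = 12.14 V.
Stage 2 is itself unloaded: V_out = V_mid × R4/(R3+R4) = 12.14 × 24.7/26.18 = 11.4 V.

V_out ≈ 11.4 V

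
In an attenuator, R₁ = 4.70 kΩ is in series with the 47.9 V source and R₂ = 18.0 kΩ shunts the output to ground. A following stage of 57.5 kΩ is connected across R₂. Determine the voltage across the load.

The load sits in parallel with R₂: R₂‖R_L = (18.0 × 57.5) / (18.0 + 57.5) = 13.71 kΩ.
V_out = 47.9 × 13.71 / (4.70 + 13.71) = 47.9 × 13.71/18.41 = 35.7 V.

V_out ≈ 35.7 V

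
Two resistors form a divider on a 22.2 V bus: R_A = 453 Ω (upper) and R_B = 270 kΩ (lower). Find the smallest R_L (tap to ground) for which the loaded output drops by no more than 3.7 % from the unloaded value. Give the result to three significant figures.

R_L(min) ≈ 11.8 kΩ

Output resistance R_th = R_A‖R_B = (453 × 270000)/270500 = 452.2 Ω.
The fractional drop is R_th/(R_th + R_L); requiring this ≤ 0.0370 gives R_L ≥ R_th(1/0.0370 − 1) = 452.2 × 26.03 = 11.8 kΩ.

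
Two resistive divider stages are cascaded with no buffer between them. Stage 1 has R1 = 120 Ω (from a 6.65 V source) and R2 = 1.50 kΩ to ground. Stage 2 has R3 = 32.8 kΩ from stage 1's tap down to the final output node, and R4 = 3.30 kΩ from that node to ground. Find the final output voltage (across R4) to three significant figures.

Stage 2 presents R3+R4 = 36100 Ω as a load on stage 1's tap.
Stage 1's lower leg becomes R2‖(R3+R4) = 1440 Ω, so V_mid = 6.65 × 1440/1560 = 6.139 V.
Stage 2 is itself unloaded: V_out = V_mid × R4/(R3+R4) = 6.139 × 3300/36100 = 0.561 V.

V_out ≈ 0.561 V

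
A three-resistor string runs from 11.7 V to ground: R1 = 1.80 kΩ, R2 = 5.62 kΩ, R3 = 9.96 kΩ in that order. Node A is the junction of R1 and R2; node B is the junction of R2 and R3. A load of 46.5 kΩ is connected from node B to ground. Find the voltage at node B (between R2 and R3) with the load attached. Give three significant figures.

V ≈ 6.14 V

At node B, R3 is in parallel with the load: R3‖R_L = 8.203 kΩ.
Below node A the resistance is R2 + (R3‖R_L) = 13.82 kΩ, so V_A = 11.7 × 13.82/15.62 = 10.35 V.
Then V_B = V_A × (R3‖R_L)/(R2 + R3‖R_L) = 10.35 × 8.203/13.82 = 6.14 V.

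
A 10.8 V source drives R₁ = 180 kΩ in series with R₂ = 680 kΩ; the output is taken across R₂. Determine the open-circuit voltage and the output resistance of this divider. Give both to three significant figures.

V_th is the open-circuit tap voltage: 10.8 × 680/(180 + 680) = 8.54 V.
With the supply zeroed, R₁ and R₂ appear in parallel from the tap: R_th = R₁‖R₂ = (180 × 680)/860.0 = 142 kΩ.

V_th = 8.54 V, R_th = 142 kΩ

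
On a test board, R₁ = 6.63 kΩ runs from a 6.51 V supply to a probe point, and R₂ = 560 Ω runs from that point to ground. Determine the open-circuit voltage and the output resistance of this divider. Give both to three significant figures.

V_th is the open-circuit tap voltage: 6.51 × 560/(6630 + 560) = 0.507 V.
With the supply zeroed, R₁ and R₂ appear in parallel from the tap: R_th = R₁‖R₂ = (6630 × 560)/7190 = 516 Ω.

V_th = 0.507 V, R_th = 516 Ω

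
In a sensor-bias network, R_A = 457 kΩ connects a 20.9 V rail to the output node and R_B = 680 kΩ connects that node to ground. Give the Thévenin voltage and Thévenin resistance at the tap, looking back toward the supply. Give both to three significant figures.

V_th = 12.5 V, R_th = 273 kΩ

V_th is the open-circuit tap voltage: 20.9 × 680/(457 + 680) = 12.5 V.
With the supply zeroed, R_A and R_B appear in parallel from the tap: R_th = R_A‖R_B = (457 × 680)/1137 = 273 kΩ.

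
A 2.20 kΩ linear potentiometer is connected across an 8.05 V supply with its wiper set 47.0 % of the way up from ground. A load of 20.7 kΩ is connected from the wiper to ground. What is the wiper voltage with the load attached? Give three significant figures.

The wiper splits the pot into (1−α)R = 1.166 kΩ above and αR = 1.034 kΩ below.
Lower section ‖ load = 0.9848 kΩ.
V_wiper = 8.05 × 0.9848/(1.166 + 0.9848) = 3.69 V.

V ≈ 3.69 V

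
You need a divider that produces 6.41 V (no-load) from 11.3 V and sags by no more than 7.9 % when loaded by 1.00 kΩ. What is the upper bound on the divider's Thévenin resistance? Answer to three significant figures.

Loading drop = R_th/(R_th + R_L) ≤ 0.0790, so R_th ≤ R_L · ε/(1−ε) = 1.00 kΩ × 0.0790/0.9210 = 85.8 Ω.

R_th ≤ 85.8 Ω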